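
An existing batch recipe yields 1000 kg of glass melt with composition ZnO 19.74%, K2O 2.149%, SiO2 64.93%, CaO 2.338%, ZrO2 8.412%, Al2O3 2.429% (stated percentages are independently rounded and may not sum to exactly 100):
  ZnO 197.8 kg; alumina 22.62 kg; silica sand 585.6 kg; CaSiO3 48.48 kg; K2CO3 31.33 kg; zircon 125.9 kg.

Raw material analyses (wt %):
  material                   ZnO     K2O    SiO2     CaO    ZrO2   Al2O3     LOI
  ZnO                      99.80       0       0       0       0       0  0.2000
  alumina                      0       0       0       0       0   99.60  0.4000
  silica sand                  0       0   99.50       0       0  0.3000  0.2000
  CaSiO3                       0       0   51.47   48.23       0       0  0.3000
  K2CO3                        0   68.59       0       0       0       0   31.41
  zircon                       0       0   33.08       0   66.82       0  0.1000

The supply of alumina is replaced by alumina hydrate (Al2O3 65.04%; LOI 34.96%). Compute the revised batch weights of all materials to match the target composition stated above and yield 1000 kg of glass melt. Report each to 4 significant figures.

Each numeric step runs at full float precision throughout. In-progress results are displayed, rounded to 4 significant figures, in the printout. Each reported number takes a single rounding — all derived quantities (the yield, glass mass, the totals, the six compositions, LOI) are re-derived from the batch weights per 1000 kg of glass in full float precision, as quoted within either problem or answer.
Per-oxide target masses for 1000 kg glass melt:
  ZnO: 19.74% × 1000 = 197.4 kg
  K2O: 2.149% × 1000 = 21.49 kg
  SiO2: 64.93% × 1000 = 649.3 kg
  CaO: 2.338% × 1000 = 23.38 kg
  ZrO2: 8.412% × 1000 = 84.12 kg
  Al2O3: 2.429% × 1000 = 24.29 kg
Oxide-by-oxide audit on the weights just shown, against the basis in use (delivered sums recover each target exact up to rounding of places):
  ZnO: 197.8·0.9980 = 197.4 kg (target 197.4 kg)
  K2O: 31.33·0.6859 = 21.49 kg (target 21.49 kg)
  SiO2: 585.6·0.9950 + 48.48·0.5147 + 125.9·0.3308 = 649.3 kg (target 649.3 kg)
  CaO: 48.48·0.4823 = 23.38 kg (target 23.38 kg)
  ZrO2: 125.9·0.6682 = 84.13 kg (target 84.12 kg)
  Al2O3: 34.64·0.6504 + 585.6·0.003000 = 24.29 kg (target 24.29 kg)
Consistency of the glass mass: net batch after ignition = 1000 kg (per-oxide target masses sum to 1000 kg; basis as stated: 1000 kg — gaps are rounding artifacts).
Batch grand total — Σ batch = 1024 kg; loss to ignition Σ batch·LOI = 23.79 kg; glass ÷ batch gives a yield of 97.68%.

Revised batch per 1000 kg glass melt:
  ZnO: 197.8 kg
  alumina hydrate: 34.64 kg
  silica sand: 585.6 kg
  CaSiO3: 48.48 kg
  K2CO3: 31.33 kg
  zircon: 125.9 kg
Total batch = 1024 kg; LOI loss = 23.79 kg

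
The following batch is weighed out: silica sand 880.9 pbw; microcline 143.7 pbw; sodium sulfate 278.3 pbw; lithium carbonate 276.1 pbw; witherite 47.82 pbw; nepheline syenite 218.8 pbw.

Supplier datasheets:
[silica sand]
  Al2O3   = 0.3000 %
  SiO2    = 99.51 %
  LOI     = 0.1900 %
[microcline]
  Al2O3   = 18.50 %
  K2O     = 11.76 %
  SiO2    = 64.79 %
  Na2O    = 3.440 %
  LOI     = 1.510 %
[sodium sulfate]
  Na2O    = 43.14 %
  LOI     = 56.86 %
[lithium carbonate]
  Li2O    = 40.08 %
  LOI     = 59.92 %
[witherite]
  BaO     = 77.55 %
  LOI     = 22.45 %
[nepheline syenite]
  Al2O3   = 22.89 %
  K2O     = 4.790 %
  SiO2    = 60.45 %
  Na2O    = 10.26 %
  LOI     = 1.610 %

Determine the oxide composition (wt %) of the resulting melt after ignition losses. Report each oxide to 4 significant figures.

Glass mass = 1504 pbw (batch 1846 − LOI 341.8).
Composition: Al2O3 5.274%, Li2O 7.359%, K2O 1.821%, SiO2 73.28%, Na2O 9.805%, BaO 2.466%

Each numeric step holds full float precision in every operation; intermediates appear, rounded to four significant figures, in the working. Every reported result carries a single rounding — derived quantities are re-derived from the weighed amounts for 1504 pbw of glass at full float precision (yield, six oxide percentages, ignition loss, the totals, glass mass) precisely as stated by the problem or answer text.
Delivered oxide masses:
  Al2O3: 880.9·0.003000 + 143.7·0.1850 + 218.8·0.2289 = 79.31 pbw
  Li2O: 276.1·0.4008 = 110.7 pbw
  K2O: 143.7·0.1176 + 218.8·0.04790 = 27.38 pbw
  SiO2: 880.9·0.9951 + 143.7·0.6479 + 218.8·0.6045 = 1102 pbw
  Na2O: 143.7·0.03440 + 278.3·0.4314 + 218.8·0.1026 = 147.5 pbw
  BaO: 47.82·0.7755 = 37.08 pbw
LOI: 880.9·0.001900 + 143.7·0.01510 + 278.3·0.5686 + 276.1·0.5992 + 47.82·0.2245 + 218.8·0.01610 = 341.8 pbw
Resulting glass, batch − LOI: 1846 − 341.8 = 1504 pbw (equal to the oxide-mass sum)
percent share: oxide ÷ glass, ×100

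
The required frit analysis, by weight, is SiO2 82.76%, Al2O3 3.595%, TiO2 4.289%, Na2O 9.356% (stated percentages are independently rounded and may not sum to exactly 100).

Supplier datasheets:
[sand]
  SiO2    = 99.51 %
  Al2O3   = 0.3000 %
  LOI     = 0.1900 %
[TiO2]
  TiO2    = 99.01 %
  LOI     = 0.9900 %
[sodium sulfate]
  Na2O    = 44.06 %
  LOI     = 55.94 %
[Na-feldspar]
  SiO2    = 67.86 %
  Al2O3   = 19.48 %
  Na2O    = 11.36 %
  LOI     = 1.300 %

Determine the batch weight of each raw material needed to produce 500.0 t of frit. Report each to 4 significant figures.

The intermediate values appear (rounded to 4 significant figures) across the worked steps. All internal work runs at full float precision at every stage; every reported value undergoes a single rounding. The derived quantities are rebuilt from the batch weights at 500.0 t of glass at full precision (the yield, the four compositions, totals, glass mass, ignition loss) as quoted within the problem or answer text.
Target masses of each oxide per 500.0 t frit:
  SiO2: 82.76% × 500.0 = 413.8 t
  Al2O3: 3.595% × 500.0 = 17.98 t
  TiO2: 4.289% × 500.0 = 21.44 t
  Na2O: 9.356% × 500.0 = 46.78 t
A balance pass over the oxides, with the batch weights as given, per the basis as stated (delivered sums recover each target once rounding is allowed for):
  SiO2: 356.7·0.9951 + 86.78·0.6786 = 413.8 t (target 413.8 t)
  Al2O3: 356.7·0.003000 + 86.78·0.1948 = 17.97 t (target 17.98 t)
  TiO2: 21.66·0.9901 = 21.45 t (target 21.44 t)
  Na2O: 83.80·0.4406 + 86.78·0.1136 = 46.78 t (target 46.78 t)
Glass-mass sanity pass: Σ batch − LOI loss = 500.0 t (summing oxide targets gives 500.0 t; versus the stated basis of 500.0 t — differing by rounding only).
Total batch = Σ batch = 548.9 t; loss to ignition Σ batch·LOI = 48.90 t; glass ÷ batch gives a yield of 91.09%.

Batch per 500.0 t frit:
  sand: 356.7 t
  TiO2: 21.66 t
  sodium sulfate: 83.80 t
  Na-feldspar: 86.78 t
Total batch = 548.9 t; LOI loss = 48.90 t; yield = 91.09%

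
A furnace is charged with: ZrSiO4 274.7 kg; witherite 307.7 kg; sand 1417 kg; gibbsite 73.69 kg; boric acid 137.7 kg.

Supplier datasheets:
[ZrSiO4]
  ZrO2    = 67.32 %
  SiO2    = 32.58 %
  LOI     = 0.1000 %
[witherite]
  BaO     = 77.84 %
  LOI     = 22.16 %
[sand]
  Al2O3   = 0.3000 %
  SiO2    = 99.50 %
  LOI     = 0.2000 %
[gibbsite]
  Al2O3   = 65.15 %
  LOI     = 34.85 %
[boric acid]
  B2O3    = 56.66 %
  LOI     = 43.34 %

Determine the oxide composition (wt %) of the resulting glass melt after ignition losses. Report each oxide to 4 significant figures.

Glass mass = 2054 kg (batch 2211 − LOI 156.7).
Composition: B2O3 3.798%, BaO 11.66%, Al2O3 2.544%, ZrO2 9.003%, SiO2 72.99%

In-progress results are shown rounded to 4 significant digits at each printed step. All arithmetic maintains exact precision through every step. A single rounding yields every reported figure — all derived quantities, which include yield, LOI, the five compositions, the totals, net glass mass, are re-derived in full precision, as given in question or answer, from the weighed amounts at 2054 kg of glass.
What the batch supplies per oxide:
  B2O3: 137.7·0.5666 = 78.02 kg
  BaO: 307.7·0.7784 = 239.5 kg
  Al2O3: 1417·0.003000 + 73.69·0.6515 = 52.26 kg
  ZrO2: 274.7·0.6732 = 184.9 kg
  SiO2: 274.7·0.3258 + 1417·0.9950 = 1499 kg
LOI: 274.7·0.001000 + 307.7·0.2216 + 1417·0.002000 + 73.69·0.3485 + 137.7·0.4334 = 156.7 kg
Resulting glass, batch − LOI: 2211 − 156.7 = 2054 kg (= the summed oxide contributions)
percent share: oxide ÷ glass, ×100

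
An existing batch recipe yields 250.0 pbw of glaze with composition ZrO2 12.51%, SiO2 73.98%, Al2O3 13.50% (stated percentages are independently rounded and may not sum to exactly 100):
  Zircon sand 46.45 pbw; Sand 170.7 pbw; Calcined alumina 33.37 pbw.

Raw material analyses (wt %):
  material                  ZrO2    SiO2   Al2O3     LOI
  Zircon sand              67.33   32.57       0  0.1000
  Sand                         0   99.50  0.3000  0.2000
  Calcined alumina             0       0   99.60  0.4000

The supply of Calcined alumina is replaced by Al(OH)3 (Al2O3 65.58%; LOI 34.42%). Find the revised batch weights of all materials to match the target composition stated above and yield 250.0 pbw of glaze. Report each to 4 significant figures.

Revised batch per 250.0 pbw glaze:
  Zircon sand: 46.45 pbw
  Sand: 170.7 pbw
  Al(OH)3: 50.68 pbw
Total batch = 267.8 pbw; LOI loss = 17.83 pbw

The intermediate values appear (rounded to four significant digits) across the worked steps; all internal work maintains full float precision from start to finish — each reported figure sees exactly one rounding — derived quantities (three oxide percentages, net glass mass, ignition loss, yield, the totals) are rebuilt in full float precision using the weight values for 250.0 pbw of glass as written in question or answer.
Oxide-by-oxide targets in 250.0 pbw glaze:
  ZrO2: 12.51% × 250.0 = 31.28 pbw
  SiO2: 73.98% × 250.0 = 185.0 pbw
  Al2O3: 13.50% × 250.0 = 33.75 pbw
A balance pass over the oxides, applying the batch weights above, under the basis named above (every target is met by its sum within answer rounding):
  ZrO2: 46.45·0.6733 = 31.27 pbw (target 31.28 pbw)
  SiO2: 46.45·0.3257 + 170.7·0.9950 = 185.0 pbw (target 185.0 pbw)
  Al2O3: 170.7·0.003000 + 50.68·0.6558 = 33.75 pbw (target 33.75 pbw)
Mass balance on the glass: Σ batch − LOI loss = 250.0 pbw (the Σ of target masses is 250.0 pbw; basis as stated: 250.0 pbw — a pure rounding effect).
Adding the batch up: Σ batch = 267.8 pbw; LOI loss = Σ batch·LOI = 17.83 pbw; the yield ratio, glass ÷ batch: 93.34%.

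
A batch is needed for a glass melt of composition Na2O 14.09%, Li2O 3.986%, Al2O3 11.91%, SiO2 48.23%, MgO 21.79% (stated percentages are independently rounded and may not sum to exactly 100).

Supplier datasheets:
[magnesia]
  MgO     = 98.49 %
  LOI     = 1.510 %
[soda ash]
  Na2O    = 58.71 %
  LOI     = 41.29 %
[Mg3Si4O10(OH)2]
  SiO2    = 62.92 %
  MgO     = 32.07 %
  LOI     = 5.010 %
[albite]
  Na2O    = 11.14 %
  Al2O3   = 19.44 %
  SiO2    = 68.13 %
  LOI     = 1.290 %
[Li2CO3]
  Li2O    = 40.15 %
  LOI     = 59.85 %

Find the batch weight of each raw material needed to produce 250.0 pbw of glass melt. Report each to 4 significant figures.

Batch per 250.0 pbw glass melt:
  magnesia: 46.91 pbw
  soda ash: 30.94 pbw
  Mg3Si4O10(OH)2: 25.79 pbw
  albite: 153.2 pbw
  Li2CO3: 24.82 pbw
Total batch = 281.7 pbw; LOI loss = 31.61 pbw; yield = 88.78%

Each numeric step maintains full float precision from first step to last; intermediates are displayed, rounded to 4 significant figures, in the printout. A single rounding finalizes each reported value. All derived quantities are re-derived at exact precision (the yield, net glass mass, five oxide percentages, ignition loss, the totals) from the batch weights at 250.0 pbw of glass, precisely as stated by the question or the answer.
Target masses of each oxide per 250.0 pbw glass melt:
  Na2O: 14.09% × 250.0 = 35.22 pbw
  Li2O: 3.986% × 250.0 = 9.965 pbw
  Al2O3: 11.91% × 250.0 = 29.78 pbw
  SiO2: 48.23% × 250.0 = 120.6 pbw
  MgO: 21.79% × 250.0 = 54.48 pbw
Checking each oxide sum using the reported weights, on the stated basis (each sum matches its target mass exact up to rounding of places):
  Na2O: 30.94·0.5871 + 153.2·0.1114 = 35.23 pbw (target 35.22 pbw)
  Li2O: 24.82·0.4015 = 9.965 pbw (target 9.965 pbw)
  Al2O3: 153.2·0.1944 = 29.78 pbw (target 29.78 pbw)
  SiO2: 25.79·0.6292 + 153.2·0.6813 = 120.6 pbw (target 120.6 pbw)
  MgO: 46.91·0.9849 + 25.79·0.3207 = 54.47 pbw (target 54.48 pbw)
Glass-mass bookkeeping: net batch after ignition = 250.1 pbw (the targets, summed, come to 250.0 pbw; versus the stated basis of 250.0 pbw — rounding explains the deltas).
Whole-batch sum: Σ batch = 281.7 pbw; loss to ignition Σ batch·LOI = 31.61 pbw; yield, glass over the total, = 88.78%.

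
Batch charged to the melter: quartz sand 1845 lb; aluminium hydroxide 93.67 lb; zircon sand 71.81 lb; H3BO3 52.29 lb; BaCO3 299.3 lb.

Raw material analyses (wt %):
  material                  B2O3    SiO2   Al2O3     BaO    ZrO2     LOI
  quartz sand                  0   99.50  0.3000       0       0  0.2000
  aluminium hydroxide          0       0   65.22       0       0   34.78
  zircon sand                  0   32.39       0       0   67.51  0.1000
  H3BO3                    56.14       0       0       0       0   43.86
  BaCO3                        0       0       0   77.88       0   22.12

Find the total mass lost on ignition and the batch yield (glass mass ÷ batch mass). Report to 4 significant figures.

In-progress results are displayed, with 4-significant-figure rounding, alongside each step; every computation keeps full precision at all times; each reported result takes just one rounding. All derived quantities (the five compositions, glass mass, totals, LOI, yield) are carried using the weight values at 2237 lb of glass in full float precision, exactly as shown in the question or the answer.
Loss on ignition, line by line:
  quartz sand: 1845 × 0.002000 = 3.690 lb
  aluminium hydroxide: 93.67 × 0.3478 = 32.58 lb
  zircon sand: 71.81 × 0.001000 = 0.07181 lb
  H3BO3: 52.29 × 0.4386 = 22.93 lb
  BaCO3: 299.3 × 0.2212 = 66.21 lb
Total LOI = 125.5 lb
Glass = batch − LOI = 2362 − 125.5 = 2237 lb

LOI loss = 125.5 lb; glass = 2237 lb; yield = 94.69%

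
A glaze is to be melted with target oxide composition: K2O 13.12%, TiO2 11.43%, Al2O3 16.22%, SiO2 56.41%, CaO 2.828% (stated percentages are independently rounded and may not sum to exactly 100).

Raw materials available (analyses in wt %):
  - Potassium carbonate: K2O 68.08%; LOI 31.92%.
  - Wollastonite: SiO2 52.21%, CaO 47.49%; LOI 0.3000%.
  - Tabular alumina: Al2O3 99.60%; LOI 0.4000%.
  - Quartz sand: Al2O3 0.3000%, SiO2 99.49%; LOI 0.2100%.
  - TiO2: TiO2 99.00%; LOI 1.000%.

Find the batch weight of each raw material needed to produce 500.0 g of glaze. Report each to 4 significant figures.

Values along the way are displayed rounded to four significant digits on the page — all arithmetic runs at full float precision in all steps — a single rounding completes each reported result. Derived quantities are recomputed using the weight values at 500.0 g of glass at full precision (net glass mass, yield, the totals, five oxide percentages, LOI) exactly as printed in the question or the answer.
Oxide-by-oxide targets in 500.0 g glaze:
  K2O: 13.12% × 500.0 = 65.60 g
  TiO2: 11.43% × 500.0 = 57.15 g
  Al2O3: 16.22% × 500.0 = 81.10 g
  SiO2: 56.41% × 500.0 = 282.0 g
  CaO: 2.828% × 500.0 = 14.14 g
Checking each oxide sum applying the batch weights above, on the stated basis (target by target, the sums agree inside rounding margins):
  K2O: 96.36·0.6808 = 65.60 g (target 65.60 g)
  TiO2: 57.73·0.9900 = 57.15 g (target 57.15 g)
  Al2O3: 80.62·0.9960 + 267.9·0.003000 = 81.10 g (target 81.10 g)
  SiO2: 29.77·0.5221 + 267.9·0.9949 = 282.1 g (target 282.0 g)
  CaO: 29.77·0.4749 = 14.14 g (target 14.14 g)
Mass balance on the glass: total charge less LOI = 500.1 g (the Σ of target masses is 500.0 g; basis as stated: 500.0 g — differing by rounding only).
Whole-batch sum: Σ batch = 532.4 g; ignition loss, Σ(batch × LOI) = 32.31 g; yield: glass divided by total = 93.93%.

Batch per 500.0 g glaze:
  Potassium carbonate: 96.36 g
  Wollastonite: 29.77 g
  Tabular alumina: 80.62 g
  Quartz sand: 267.9 g
  TiO2: 57.73 g
Total batch = 532.4 g; LOI loss = 32.31 g; yield = 93.93%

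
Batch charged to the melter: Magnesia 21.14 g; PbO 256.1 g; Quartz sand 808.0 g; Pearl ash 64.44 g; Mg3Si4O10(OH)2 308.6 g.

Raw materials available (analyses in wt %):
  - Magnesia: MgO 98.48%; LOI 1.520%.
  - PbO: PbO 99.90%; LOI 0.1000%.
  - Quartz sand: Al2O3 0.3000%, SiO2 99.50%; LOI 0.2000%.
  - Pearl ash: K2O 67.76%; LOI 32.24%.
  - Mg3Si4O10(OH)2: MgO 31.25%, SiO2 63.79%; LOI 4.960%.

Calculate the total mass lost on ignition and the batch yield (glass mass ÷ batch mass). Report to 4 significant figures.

LOI loss = 38.28 g; glass = 1420 g; yield = 97.38%

Values along the way are displayed, with 4-significant-figure rounding, in the working. Every computation carries full float precision at each step — each reported figure is rounded once only — all derived quantities are computed at full float precision (LOI, glass mass, the five compositions, the yield, totals) using the weight values at 1420 g of glass, exactly as shown in the problem or answer text.
Each material's LOI contribution:
  Magnesia: 21.14 × 0.01520 = 0.3213 g
  PbO: 256.1 × 0.001000 = 0.2561 g
  Quartz sand: 808.0 × 0.002000 = 1.616 g
  Pearl ash: 64.44 × 0.3224 = 20.78 g
  Mg3Si4O10(OH)2: 308.6 × 0.04960 = 15.31 g
Total LOI = 38.28 g
Glass = batch − LOI = 1458 − 38.28 = 1420 g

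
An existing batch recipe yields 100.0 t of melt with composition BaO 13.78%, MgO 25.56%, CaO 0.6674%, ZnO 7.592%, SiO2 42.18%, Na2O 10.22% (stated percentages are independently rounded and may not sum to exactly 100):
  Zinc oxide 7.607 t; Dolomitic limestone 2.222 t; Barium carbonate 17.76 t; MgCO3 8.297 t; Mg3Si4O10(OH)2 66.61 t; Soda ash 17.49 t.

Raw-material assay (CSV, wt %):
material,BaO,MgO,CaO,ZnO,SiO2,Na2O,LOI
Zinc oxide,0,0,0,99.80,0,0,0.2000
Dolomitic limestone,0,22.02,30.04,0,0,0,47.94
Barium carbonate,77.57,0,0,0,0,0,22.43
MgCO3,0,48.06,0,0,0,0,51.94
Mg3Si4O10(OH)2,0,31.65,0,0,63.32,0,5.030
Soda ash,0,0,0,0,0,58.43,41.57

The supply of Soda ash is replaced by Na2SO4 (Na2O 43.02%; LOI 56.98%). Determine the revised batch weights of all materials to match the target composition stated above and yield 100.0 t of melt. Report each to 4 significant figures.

All arithmetic carries full precision at every stage; values along the way are displayed (rounded to 4 significant figures) at each printed step — every reported value is rounded once only; the derived quantities (the six compositions, net glass mass, the totals, ignition loss, the yield) are recomputed in full float precision from the batch weights per 100.0 t of glass precisely as stated by problem or answer.
The oxide mass targets at 100.0 t melt:
  BaO: 13.78% × 100.0 = 13.78 t
  MgO: 25.56% × 100.0 = 25.56 t
  CaO: 0.6674% × 100.0 = 0.6674 t
  ZnO: 7.592% × 100.0 = 7.592 t
  SiO2: 42.18% × 100.0 = 42.18 t
  Na2O: 10.22% × 100.0 = 10.22 t
Checking each oxide sum per the reported batch figures, at the basis given (oxide sums agree with the targets modulo rounding of the values):
  BaO: 17.76·0.7757 = 13.78 t (target 13.78 t)
  MgO: 2.222·0.2202 + 8.297·0.4806 + 66.61·0.3165 = 25.56 t (target 25.56 t)
  CaO: 2.222·0.3004 = 0.6675 t (target 0.6674 t)
  ZnO: 7.607·0.9980 = 7.592 t (target 7.592 t)
  SiO2: 66.61·0.6332 = 42.18 t (target 42.18 t)
  Na2O: 23.76·0.4302 = 10.22 t (target 10.22 t)
Glass mass check: batch Σ − ignition loss = 99.99 t (summing oxide targets gives 100.0 t; the stated basis being 100.0 t — gaps are rounding artifacts).
Adding the batch up: Σ batch = 126.3 t; Σ batch·LOI gives LOI loss = 26.26 t; the yield ratio, glass ÷ batch: 79.20%.

Revised batch per 100.0 t melt:
  Zinc oxide: 7.607 t
  Dolomitic limestone: 2.222 t
  Barium carbonate: 17.76 t
  MgCO3: 8.297 t
  Mg3Si4O10(OH)2: 66.61 t
  Na2SO4: 23.76 t
Total batch = 126.3 t; LOI loss = 26.26 t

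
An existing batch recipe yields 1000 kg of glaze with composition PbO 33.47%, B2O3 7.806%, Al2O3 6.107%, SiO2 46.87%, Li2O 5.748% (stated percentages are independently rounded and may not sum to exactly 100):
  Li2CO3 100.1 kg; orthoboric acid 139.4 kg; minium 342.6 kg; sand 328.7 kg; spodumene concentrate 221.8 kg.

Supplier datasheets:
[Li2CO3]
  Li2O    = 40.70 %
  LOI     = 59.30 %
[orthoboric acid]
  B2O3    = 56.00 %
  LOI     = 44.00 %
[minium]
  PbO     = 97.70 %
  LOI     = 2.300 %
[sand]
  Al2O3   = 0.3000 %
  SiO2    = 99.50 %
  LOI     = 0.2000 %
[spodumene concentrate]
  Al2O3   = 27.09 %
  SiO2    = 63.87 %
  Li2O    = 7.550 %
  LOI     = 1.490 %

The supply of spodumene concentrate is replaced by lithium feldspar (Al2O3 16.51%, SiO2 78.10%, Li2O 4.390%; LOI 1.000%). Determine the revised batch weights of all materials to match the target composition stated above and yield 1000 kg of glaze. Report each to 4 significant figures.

Revised batch per 1000 kg glaze:
  Li2CO3: 101.7 kg
  orthoboric acid: 139.4 kg
  minium: 342.6 kg
  sand: 183.3 kg
  lithium feldspar: 366.6 kg
Total batch = 1134 kg; LOI loss = 133.6 kg

The intermediate values are shown (rounded to 4 significant figures) as written; every computation holds full float precision in every operation; each reported figure includes exactly one rounding. All derived quantities (yield, glass mass, totals, ignition loss, five oxide percentages) are recomputed from the weighed amounts on 1000 kg of glass at exact precision, as set out in the problem or the answer.
Oxide-by-oxide targets in 1000 kg glaze:
  PbO: 33.47% × 1000 = 334.7 kg
  B2O3: 7.806% × 1000 = 78.06 kg
  Al2O3: 6.107% × 1000 = 61.07 kg
  SiO2: 46.87% × 1000 = 468.7 kg
  Li2O: 5.748% × 1000 = 57.48 kg
Sums-versus-targets review per the reported batch figures, versus the basis set out (sum by sum, the targets are met once rounding is allowed for):
  PbO: 342.6·0.9770 = 334.7 kg (target 334.7 kg)
  B2O3: 139.4·0.5600 = 78.06 kg (target 78.06 kg)
  Al2O3: 183.3·0.003000 + 366.6·0.1651 = 61.08 kg (target 61.07 kg)
  SiO2: 183.3·0.9950 + 366.6·0.7810 = 468.7 kg (target 468.7 kg)
  Li2O: 101.7·0.4070 + 366.6·0.04390 = 57.49 kg (target 57.48 kg)
Mass balance on the glass: batch total minus LOI = 1000 kg (targets for the oxides total 1000 kg; the stated basis being 1000 kg — deltas are rounding alone).
Adding the batch up: Σ batch = 1134 kg; Σ batch·LOI gives LOI loss = 133.6 kg; yield: glass divided by total = 88.22%.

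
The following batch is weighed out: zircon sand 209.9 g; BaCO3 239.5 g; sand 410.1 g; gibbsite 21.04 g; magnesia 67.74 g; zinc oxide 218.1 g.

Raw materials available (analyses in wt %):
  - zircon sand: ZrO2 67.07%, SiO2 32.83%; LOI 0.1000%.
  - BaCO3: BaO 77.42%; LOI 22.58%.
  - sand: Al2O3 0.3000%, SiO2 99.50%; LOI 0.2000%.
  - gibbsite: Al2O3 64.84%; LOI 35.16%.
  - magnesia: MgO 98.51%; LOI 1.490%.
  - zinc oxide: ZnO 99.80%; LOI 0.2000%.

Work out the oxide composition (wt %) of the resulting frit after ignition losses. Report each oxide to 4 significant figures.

Glass mass = 1102 g (batch 1166 − LOI 63.95).
Composition: ZrO2 12.77%, Al2O3 1.349%, ZnO 19.74%, MgO 6.053%, SiO2 43.26%, BaO 16.82%

All internal work maintains full precision through every step — working values are shown, rounded to 4 significant figures, alongside each step; every reported number takes just one rounding; derived quantities (glass mass, the six compositions, ignition loss, yield, the totals) are rebuilt at full float precision from the weighed amounts on 1102 g of glass, exactly as printed in problem or answer.
Oxide-by-oxide delivered mass:
  ZrO2: 209.9·0.6707 = 140.8 g
  Al2O3: 410.1·0.003000 + 21.04·0.6484 = 14.87 g
  ZnO: 218.1·0.9980 = 217.7 g
  MgO: 67.74·0.9851 = 66.73 g
  SiO2: 209.9·0.3283 + 410.1·0.9950 = 477.0 g
  BaO: 239.5·0.7742 = 185.4 g
LOI: 209.9·0.001000 + 239.5·0.2258 + 410.1·0.002000 + 21.04·0.3516 + 67.74·0.01490 + 218.1·0.002000 = 63.95 g
Glass = total batch minus LOI = 1166 − 63.95 = 1102 g (= Σ oxide masses)
each wt % is 100 × oxide ÷ glass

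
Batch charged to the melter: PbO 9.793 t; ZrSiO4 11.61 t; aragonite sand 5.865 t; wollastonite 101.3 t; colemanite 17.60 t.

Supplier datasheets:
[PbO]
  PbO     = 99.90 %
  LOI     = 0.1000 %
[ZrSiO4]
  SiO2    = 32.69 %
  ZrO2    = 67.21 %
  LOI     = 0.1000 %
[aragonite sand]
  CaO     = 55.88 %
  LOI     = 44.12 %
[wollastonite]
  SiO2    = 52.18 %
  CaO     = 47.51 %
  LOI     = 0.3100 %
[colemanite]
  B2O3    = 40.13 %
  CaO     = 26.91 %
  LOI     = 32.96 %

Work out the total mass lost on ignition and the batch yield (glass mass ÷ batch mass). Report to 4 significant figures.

LOI loss = 8.724 t; glass = 137.4 t; yield = 94.03%

In-progress results appear, with 4-significant-figure rounding, within the worked lines; the working math runs at exact precision at each step; every reported number is rounded once only — derived quantities (five oxide percentages, glass mass, LOI, yield, the totals) are re-derived at full precision from the weighed amounts per 137.4 t of glass, as given in the question or the answer.
Each material's LOI contribution:
  PbO: 9.793 × 0.001000 = 0.009793 t
  ZrSiO4: 11.61 × 0.001000 = 0.01161 t
  aragonite sand: 5.865 × 0.4412 = 2.588 t
  wollastonite: 101.3 × 0.003100 = 0.3140 t
  colemanite: 17.60 × 0.3296 = 5.801 t
Total LOI = 8.724 t
Glass = batch − LOI = 146.2 − 8.724 = 137.4 t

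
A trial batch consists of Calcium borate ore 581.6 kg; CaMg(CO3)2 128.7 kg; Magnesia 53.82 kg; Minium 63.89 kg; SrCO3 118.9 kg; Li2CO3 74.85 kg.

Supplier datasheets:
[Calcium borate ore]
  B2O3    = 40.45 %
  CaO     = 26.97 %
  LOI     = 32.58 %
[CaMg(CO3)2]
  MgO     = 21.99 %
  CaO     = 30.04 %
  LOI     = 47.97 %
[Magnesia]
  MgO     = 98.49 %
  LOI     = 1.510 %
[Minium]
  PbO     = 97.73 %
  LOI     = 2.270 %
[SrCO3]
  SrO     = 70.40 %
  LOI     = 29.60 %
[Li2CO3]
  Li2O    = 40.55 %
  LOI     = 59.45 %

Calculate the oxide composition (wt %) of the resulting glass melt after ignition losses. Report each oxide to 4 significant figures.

Glass mass = 688.6 kg (batch 1022 − LOI 333.2).
Composition: B2O3 34.17%, MgO 11.81%, SrO 12.16%, PbO 9.068%, CaO 28.39%, Li2O 4.408%

Mid-chain values are printed rounded to four significant digits when written out. Each numeric step maintains exact precision from start to finish; each reported result takes just one rounding; derived quantities (LOI, the six compositions, totals, net glass mass, yield) are re-derived from the batch weights on 688.6 kg of glass at exact precision as they appear in either problem or answer.
Per-oxide mass from batch:
  B2O3: 581.6·0.4045 = 235.3 kg
  MgO: 128.7·0.2199 + 53.82·0.9849 = 81.31 kg
  SrO: 118.9·0.7040 = 83.71 kg
  PbO: 63.89·0.9773 = 62.44 kg
  CaO: 581.6·0.2697 + 128.7·0.3004 = 195.5 kg
  Li2O: 74.85·0.4055 = 30.35 kg
LOI: 581.6·0.3258 + 128.7·0.4797 + 53.82·0.01510 + 63.89·0.02270 + 118.9·0.2960 + 74.85·0.5945 = 333.2 kg
batch − LOI leaves glass = 1022 − 333.2 = 688.6 kg (matching Σ of the oxides)
each wt % is 100 × oxide ÷ glass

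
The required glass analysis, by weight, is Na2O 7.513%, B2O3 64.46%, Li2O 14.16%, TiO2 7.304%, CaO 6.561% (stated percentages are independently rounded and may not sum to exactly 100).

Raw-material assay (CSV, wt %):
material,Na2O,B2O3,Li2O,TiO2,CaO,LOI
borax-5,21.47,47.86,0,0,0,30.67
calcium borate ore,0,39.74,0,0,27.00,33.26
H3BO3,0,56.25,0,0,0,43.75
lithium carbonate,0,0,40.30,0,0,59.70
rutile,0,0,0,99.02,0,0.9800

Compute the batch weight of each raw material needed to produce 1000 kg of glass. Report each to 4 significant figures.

Batch per 1000 kg glass:
  borax-5: 349.9 kg
  calcium borate ore: 243.0 kg
  H3BO3: 676.5 kg
  lithium carbonate: 351.4 kg
  rutile: 73.76 kg
Total batch = 1695 kg; LOI loss = 694.6 kg; yield = 59.01%

The working math runs at full precision end to end. Mid-chain values are displayed rounded to four significant figures in the printout; every reported number takes exactly one rounding. The derived quantities, including glass mass, the five compositions, LOI, the yield, totals, are computed from the weighed amounts at 1000 kg of glass in exact precision, as given in the problem or the answer.
Target masses of each oxide per 1000 kg glass:
  Na2O: 7.513% × 1000 = 75.13 kg
  B2O3: 64.46% × 1000 = 644.6 kg
  Li2O: 14.16% × 1000 = 141.6 kg
  TiO2: 7.304% × 1000 = 73.04 kg
  CaO: 6.561% × 1000 = 65.61 kg
Mass-balance tally per oxide on the weights just shown, versus the basis set out (each sum matches its target mass exact up to rounding of places):
  Na2O: 349.9·0.2147 = 75.12 kg (target 75.13 kg)
  B2O3: 349.9·0.4786 + 243.0·0.3974 + 676.5·0.5625 = 644.6 kg (target 644.6 kg)
  Li2O: 351.4·0.4030 = 141.6 kg (target 141.6 kg)
  TiO2: 73.76·0.9902 = 73.04 kg (target 73.04 kg)
  CaO: 243.0·0.2700 = 65.61 kg (target 65.61 kg)
Glass-mass bookkeeping: the batch minus its LOI: 999.9 kg (oxide target masses add up to 1000 kg; the stated basis being 1000 kg — a pure rounding effect).
Adding the batch up: Σ batch = 1695 kg; loss to ignition Σ batch·LOI = 694.6 kg; yield: glass divided by total = 59.01%.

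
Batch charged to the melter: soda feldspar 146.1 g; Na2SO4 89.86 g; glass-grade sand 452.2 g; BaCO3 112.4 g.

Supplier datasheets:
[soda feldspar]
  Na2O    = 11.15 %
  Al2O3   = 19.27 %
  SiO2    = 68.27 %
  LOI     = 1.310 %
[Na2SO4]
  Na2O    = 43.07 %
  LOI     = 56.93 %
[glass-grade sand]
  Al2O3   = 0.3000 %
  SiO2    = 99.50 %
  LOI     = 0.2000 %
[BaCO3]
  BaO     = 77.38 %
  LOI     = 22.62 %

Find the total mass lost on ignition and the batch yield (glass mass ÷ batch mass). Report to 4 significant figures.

Each numeric step carries full float precision in every operation; values along the way are printed (rounded to 4 significant digits) within the worked lines — a single rounding finalizes every reported figure. All derived quantities are carried at full precision (the four compositions, the totals, LOI, yield, net glass mass) starting from the weights on 721.2 g of glass as given in question or answer.
Material-by-material LOI:
  soda feldspar: 146.1 × 0.01310 = 1.914 g
  Na2SO4: 89.86 × 0.5693 = 51.16 g
  glass-grade sand: 452.2 × 0.002000 = 0.9044 g
  BaCO3: 112.4 × 0.2262 = 25.42 g
Total LOI = 79.40 g
Glass = batch − LOI = 800.6 − 79.40 = 721.2 g

LOI loss = 79.40 g; glass = 721.2 g; yield = 90.08%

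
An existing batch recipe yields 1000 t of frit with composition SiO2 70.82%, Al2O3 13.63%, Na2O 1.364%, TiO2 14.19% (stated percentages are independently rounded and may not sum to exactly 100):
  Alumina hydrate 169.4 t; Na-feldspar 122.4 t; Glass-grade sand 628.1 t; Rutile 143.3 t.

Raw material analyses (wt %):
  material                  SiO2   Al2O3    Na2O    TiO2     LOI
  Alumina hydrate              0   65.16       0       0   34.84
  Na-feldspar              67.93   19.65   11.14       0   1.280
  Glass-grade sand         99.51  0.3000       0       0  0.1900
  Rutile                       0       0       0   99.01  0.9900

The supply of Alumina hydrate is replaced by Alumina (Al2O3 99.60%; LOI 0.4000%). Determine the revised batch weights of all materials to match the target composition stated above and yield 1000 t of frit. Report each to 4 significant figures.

All internal work holds full precision from start to finish. Rounding to 4 significant digits applies to each in-between result as shown. A single rounding produces every reported number — all derived quantities, including yield, four oxide percentages, the totals, ignition loss, net glass mass, are computed from the batch weights per 1000 t of glass in exact precision, exactly as shown in either problem or answer.
Oxide mass targets, per 1000 t frit:
  SiO2: 70.82% × 1000 = 708.2 t
  Al2O3: 13.63% × 1000 = 136.3 t
  Na2O: 1.364% × 1000 = 13.64 t
  TiO2: 14.19% × 1000 = 141.9 t
Mass-balance tally per oxide per the reported batch figures, at the basis given (delivered sums recover each target inside rounding margins):
  SiO2: 122.4·0.6793 + 628.1·0.9951 = 708.2 t (target 708.2 t)
  Al2O3: 110.8·0.9960 + 122.4·0.1965 + 628.1·0.003000 = 136.3 t (target 136.3 t)
  Na2O: 122.4·0.1114 = 13.64 t (target 13.64 t)
  TiO2: 143.3·0.9901 = 141.9 t (target 141.9 t)
Glass-mass bookkeeping: total charge less LOI = 1000 t (the Σ of target masses is 1000 t; stated basis 1000 t — deltas are rounding alone).
Summing the batch: Σ batch = 1005 t; Σ batch·LOI gives LOI loss = 4.622 t; yield = glass ÷ total batch = 99.54%.

Revised batch per 1000 t frit:
  Alumina: 110.8 t
  Na-feldspar: 122.4 t
  Glass-grade sand: 628.1 t
  Rutile: 143.3 t
Total batch = 1005 t; LOI loss = 4.622 t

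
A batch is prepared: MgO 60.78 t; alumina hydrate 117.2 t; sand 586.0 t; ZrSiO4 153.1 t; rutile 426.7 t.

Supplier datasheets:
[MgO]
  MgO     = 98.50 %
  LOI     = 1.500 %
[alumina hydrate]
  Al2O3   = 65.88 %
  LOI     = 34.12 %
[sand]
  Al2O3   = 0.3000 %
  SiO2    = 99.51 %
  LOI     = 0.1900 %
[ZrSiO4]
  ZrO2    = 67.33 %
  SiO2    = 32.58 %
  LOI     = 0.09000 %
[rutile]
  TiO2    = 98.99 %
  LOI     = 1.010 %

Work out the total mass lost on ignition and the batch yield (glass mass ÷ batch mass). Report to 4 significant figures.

Intermediates appear rounded off to 4 significant figures on the page; every computation carries full float precision from first step to last; each reported figure is rounded once only; derived quantities are rebuilt in full float precision (the yield, glass mass, ignition loss, totals, five oxide percentages) from the weighed amounts per 1297 t of glass, exactly as printed in problem or answer.
Loss on ignition, line by line:
  MgO: 60.78 × 0.01500 = 0.9117 t
  alumina hydrate: 117.2 × 0.3412 = 39.99 t
  sand: 586.0 × 0.001900 = 1.113 t
  ZrSiO4: 153.1 × 9.000e-04 = 0.1378 t
  rutile: 426.7 × 0.01010 = 4.310 t
Total LOI = 46.46 t
Glass = batch − LOI = 1344 − 46.46 = 1297 t

LOI loss = 46.46 t; glass = 1297 t; yield = 96.54%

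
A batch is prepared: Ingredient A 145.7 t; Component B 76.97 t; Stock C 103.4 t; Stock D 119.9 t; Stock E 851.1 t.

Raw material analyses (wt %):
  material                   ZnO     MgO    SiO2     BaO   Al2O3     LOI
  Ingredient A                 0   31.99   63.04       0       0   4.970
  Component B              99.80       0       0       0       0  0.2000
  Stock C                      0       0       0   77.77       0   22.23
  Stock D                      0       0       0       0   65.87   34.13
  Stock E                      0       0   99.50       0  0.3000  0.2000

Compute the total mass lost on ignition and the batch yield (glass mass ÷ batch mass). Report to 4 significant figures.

LOI loss = 73.01 t; glass = 1224 t; yield = 94.37%

All internal work keeps full float precision at all times; working values are printed rounded off to 4 significant digits as written — every reported figure is rounded only once; the derived quantities, which include glass mass, the yield, five oxide percentages, ignition loss, totals, are recomputed at exact precision, as quoted within the problem or answer text, from the batch weights at 1224 t of glass.
Each material's LOI contribution:
  Ingredient A: 145.7 × 0.04970 = 7.241 t
  Component B: 76.97 × 0.002000 = 0.1539 t
  Stock C: 103.4 × 0.2223 = 22.99 t
  Stock D: 119.9 × 0.3413 = 40.92 t
  Stock E: 851.1 × 0.002000 = 1.702 t
Total LOI = 73.01 t
Glass = batch − LOI = 1297 − 73.01 = 1224 t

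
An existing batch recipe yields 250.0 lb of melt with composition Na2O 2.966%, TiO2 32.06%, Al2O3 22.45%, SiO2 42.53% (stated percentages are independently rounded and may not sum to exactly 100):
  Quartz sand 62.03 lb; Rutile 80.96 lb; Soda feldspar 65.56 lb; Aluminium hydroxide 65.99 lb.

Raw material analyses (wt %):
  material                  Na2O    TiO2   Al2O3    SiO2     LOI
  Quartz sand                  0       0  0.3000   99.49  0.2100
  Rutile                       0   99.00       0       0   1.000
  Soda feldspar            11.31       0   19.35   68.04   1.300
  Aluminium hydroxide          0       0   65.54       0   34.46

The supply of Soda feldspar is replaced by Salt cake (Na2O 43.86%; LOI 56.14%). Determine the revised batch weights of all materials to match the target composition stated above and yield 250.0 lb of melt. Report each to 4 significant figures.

Revised batch per 250.0 lb melt:
  Quartz sand: 106.9 lb
  Rutile: 80.96 lb
  Salt cake: 16.91 lb
  Aluminium hydroxide: 85.15 lb
Total batch = 289.9 lb; LOI loss = 39.87 lb

Values along the way are shown, rounded to 4 significant digits, on the page. Every computation holds full precision through every step; every reported value takes a single rounding — derived quantities (glass mass, the totals, yield, the four compositions, ignition loss) are re-derived from the batch weights for 250.0 lb of glass in full float precision, as they appear in either problem or answer.
Oxide-by-oxide targets in 250.0 lb melt:
  Na2O: 2.966% × 250.0 = 7.415 lb
  TiO2: 32.06% × 250.0 = 80.15 lb
  Al2O3: 22.45% × 250.0 = 56.12 lb
  SiO2: 42.53% × 250.0 = 106.3 lb
Mass-balance tally per oxide working from each reported weight, relative to the basis at hand (delivered sums recover each target given rounding of the digits):
  Na2O: 16.91·0.4386 = 7.417 lb (target 7.415 lb)
  TiO2: 80.96·0.9900 = 80.15 lb (target 80.15 lb)
  Al2O3: 106.9·0.003000 + 85.15·0.6554 = 56.13 lb (target 56.12 lb)
  SiO2: 106.9·0.9949 = 106.4 lb (target 106.3 lb)
Consistency of the glass mass: total charge less LOI = 250.0 lb (summing oxide targets gives 250.0 lb; basis as stated: 250.0 lb — deltas are rounding alone).
Batch total: Σ batch = 289.9 lb; loss to ignition Σ batch·LOI = 39.87 lb; yield, glass over the total, = 86.25%.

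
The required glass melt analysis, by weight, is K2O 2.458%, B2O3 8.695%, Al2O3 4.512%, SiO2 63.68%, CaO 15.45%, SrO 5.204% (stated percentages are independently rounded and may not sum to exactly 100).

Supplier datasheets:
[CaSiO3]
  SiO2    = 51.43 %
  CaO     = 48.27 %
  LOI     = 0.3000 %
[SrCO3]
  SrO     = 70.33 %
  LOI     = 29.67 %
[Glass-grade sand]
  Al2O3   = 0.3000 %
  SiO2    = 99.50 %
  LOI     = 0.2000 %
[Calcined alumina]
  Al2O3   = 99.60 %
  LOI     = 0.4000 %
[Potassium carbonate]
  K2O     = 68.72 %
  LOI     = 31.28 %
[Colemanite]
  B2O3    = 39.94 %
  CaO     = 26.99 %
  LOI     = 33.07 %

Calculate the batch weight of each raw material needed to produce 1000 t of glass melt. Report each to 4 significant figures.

Mid-chain values are printed with 4-significant-figure rounding in the printout; all internal work maintains full float precision at each step — each reported number sees exactly one rounding. The derived quantities are re-derived at full precision (the totals, yield, glass mass, six oxide percentages, LOI) from the weighed amounts per 1000 t of glass, as quoted within the problem or the answer.
The oxide mass targets at 1000 t glass melt:
  K2O: 2.458% × 1000 = 24.58 t
  B2O3: 8.695% × 1000 = 86.95 t
  Al2O3: 4.512% × 1000 = 45.12 t
  SiO2: 63.68% × 1000 = 636.8 t
  CaO: 15.45% × 1000 = 154.5 t
  SrO: 5.204% × 1000 = 52.04 t
Oxide-by-oxide audit from the weights as reported, at the basis given (target by target, the sums agree net of answer rounding effects):
  K2O: 35.77·0.6872 = 24.58 t (target 24.58 t)
  B2O3: 217.7·0.3994 = 86.95 t (target 86.95 t)
  Al2O3: 537.5·0.003000 + 43.68·0.9960 = 45.12 t (target 45.12 t)
  SiO2: 198.3·0.5143 + 537.5·0.9950 = 636.8 t (target 636.8 t)
  CaO: 198.3·0.4827 + 217.7·0.2699 = 154.5 t (target 154.5 t)
  SrO: 73.99·0.7033 = 52.04 t (target 52.04 t)
Glass-mass bookkeeping: batch Σ − ignition loss = 1000 t (summing oxide targets gives 1000 t; stated basis 1000 t — gaps are rounding artifacts).
Batch total: Σ batch = 1107 t; LOI loss = Σ batch·LOI = 107.0 t; glass ÷ batch gives a yield of 90.34%.

Batch per 1000 t glass melt:
  CaSiO3: 198.3 t
  SrCO3: 73.99 t
  Glass-grade sand: 537.5 t
  Calcined alumina: 43.68 t
  Potassium carbonate: 35.77 t
  Colemanite: 217.7 t
Total batch = 1107 t; LOI loss = 107.0 t; yield = 90.34%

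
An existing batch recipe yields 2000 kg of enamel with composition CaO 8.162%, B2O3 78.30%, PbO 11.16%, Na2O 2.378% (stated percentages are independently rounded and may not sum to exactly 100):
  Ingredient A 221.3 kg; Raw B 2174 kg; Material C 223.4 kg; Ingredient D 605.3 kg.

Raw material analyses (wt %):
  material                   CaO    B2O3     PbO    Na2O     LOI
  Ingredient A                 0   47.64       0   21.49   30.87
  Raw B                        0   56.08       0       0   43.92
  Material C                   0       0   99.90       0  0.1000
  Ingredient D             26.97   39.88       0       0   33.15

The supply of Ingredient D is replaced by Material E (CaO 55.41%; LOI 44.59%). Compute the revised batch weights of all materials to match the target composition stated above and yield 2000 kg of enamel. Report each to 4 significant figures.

Revised batch per 2000 kg enamel:
  Ingredient A: 221.3 kg
  Raw B: 2604 kg
  Material C: 223.4 kg
  Material E: 294.6 kg
Total batch = 3343 kg; LOI loss = 1344 kg

All internal work carries full float precision in all steps. Mid-chain values appear (rounded to four significant digits) on the page. Every reported result undergoes a single rounding. All derived quantities (the yield, ignition loss, net glass mass, totals, four oxide percentages) are recomputed from the weighed amounts per 2000 kg of glass in full float precision as given in the question or the answer.
The oxide mass targets at 2000 kg enamel:
  CaO: 8.162% × 2000 = 163.2 kg
  B2O3: 78.30% × 2000 = 1566 kg
  PbO: 11.16% × 2000 = 223.2 kg
  Na2O: 2.378% × 2000 = 47.56 kg
Mass-balance tally per oxide using the reported weights, versus the basis set out (target by target, the sums agree exact up to rounding of places):
  CaO: 294.6·0.5541 = 163.2 kg (target 163.2 kg)
  B2O3: 221.3·0.4764 + 2604·0.5608 = 1566 kg (target 1566 kg)
  PbO: 223.4·0.9990 = 223.2 kg (target 223.2 kg)
  Na2O: 221.3·0.2149 = 47.56 kg (target 47.56 kg)
Auditing the glass mass value: total charge less LOI = 2000 kg (the Σ of target masses is 2000 kg; versus the stated basis of 2000 kg — rounding explains the deltas).
Batch total: Σ batch = 3343 kg; ignition loss, Σ(batch × LOI) = 1344 kg; yield, glass over the total, = 59.81%.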